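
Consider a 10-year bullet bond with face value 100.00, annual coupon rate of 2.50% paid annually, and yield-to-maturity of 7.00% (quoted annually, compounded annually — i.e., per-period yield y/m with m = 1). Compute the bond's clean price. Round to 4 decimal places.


Coupon per period c = face * coupon_rate / m = 2.500000
Periods per year m = 1; per-period yield y/m = 0.070000
Number of cashflows N = 10
Cashflows (t years, CF_t, discount factor 1/(1+y/m)^(m*t), PV):
  t = 1.0000: CF_t = 2.500000, DF = 0.934579, PV = 2.336449
  t = 2.0000: CF_t = 2.500000, DF = 0.873439, PV = 2.183597
  t = 3.0000: CF_t = 2.500000, DF = 0.816298, PV = 2.040745
  t = 4.0000: CF_t = 2.500000, DF = 0.762895, PV = 1.907238
  t = 5.0000: CF_t = 2.500000, DF = 0.712986, PV = 1.782465
  t = 6.0000: CF_t = 2.500000, DF = 0.666342, PV = 1.665856
  t = 7.0000: CF_t = 2.500000, DF = 0.622750, PV = 1.556874
  t = 8.0000: CF_t = 2.500000, DF = 0.582009, PV = 1.455023
  t = 9.0000: CF_t = 2.500000, DF = 0.543934, PV = 1.359834
  t = 10.0000: CF_t = 102.500000, DF = 0.508349, PV = 52.105802
Price P = sum_t PV_t = 68.393883

Answer: Price = 68.3939


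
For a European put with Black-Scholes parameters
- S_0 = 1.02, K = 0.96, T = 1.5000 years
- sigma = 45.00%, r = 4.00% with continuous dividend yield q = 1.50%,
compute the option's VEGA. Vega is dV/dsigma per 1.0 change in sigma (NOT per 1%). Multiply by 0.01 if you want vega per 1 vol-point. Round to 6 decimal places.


d1 = 0.4536085254; d2 = -0.0975266667
phi(d1) = 0.3599396572; exp(-qT) = 0.9777512372; exp(-rT) = 0.9417645336
Vega = S * exp(-qT) * phi(d1) * sqrt(T) = 1.0200 * 0.9777512372 * 0.3599396572 * 1.2247448714 = 0.439647

Answer: Vega = 0.439647


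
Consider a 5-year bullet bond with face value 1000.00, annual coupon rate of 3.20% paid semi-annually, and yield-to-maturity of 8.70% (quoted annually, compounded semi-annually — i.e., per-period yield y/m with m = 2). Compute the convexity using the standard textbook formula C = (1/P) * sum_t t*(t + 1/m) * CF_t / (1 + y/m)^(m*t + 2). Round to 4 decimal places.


Coupon per period c = face * coupon_rate / m = 16.000000
Periods per year m = 2; per-period yield y/m = 0.043500
Number of cashflows N = 10
Cashflows (t years, CF_t, discount factor 1/(1+y/m)^(m*t), PV):
  t = 0.5000: CF_t = 16.000000, DF = 0.958313, PV = 15.333014
  t = 1.0000: CF_t = 16.000000, DF = 0.918365, PV = 14.693832
  t = 1.5000: CF_t = 16.000000, DF = 0.880081, PV = 14.081296
  t = 2.0000: CF_t = 16.000000, DF = 0.843393, PV = 13.494294
  t = 2.5000: CF_t = 16.000000, DF = 0.808235, PV = 12.931762
  t = 3.0000: CF_t = 16.000000, DF = 0.774543, PV = 12.392681
  t = 3.5000: CF_t = 16.000000, DF = 0.742254, PV = 11.876072
  t = 4.0000: CF_t = 16.000000, DF = 0.711312, PV = 11.380998
  t = 4.5000: CF_t = 16.000000, DF = 0.681660, PV = 10.906563
  t = 5.0000: CF_t = 1016.000000, DF = 0.653244, PV = 663.695960
Price P = sum_t PV_t = 780.786472
Convexity numerator sum_t t*(t + 1/m) * CF_t / (1+y/m)^(m*t + 2):
  t = 0.5000: term = 7.040648
  t = 1.0000: term = 20.241441
  t = 1.5000: term = 38.795287
  t = 2.0000: term = 61.963404
  t = 2.5000: term = 89.070537
  t = 3.0000: term = 119.500481
  t = 3.5000: term = 152.691878
  t = 4.0000: term = 188.134288
  t = 4.5000: term = 225.364504
  t = 5.0000: term = 16761.657451
Convexity = (1/P) * sum = 17664.459919 / 780.786472 = 22.623932

Answer: Convexity = 22.6239


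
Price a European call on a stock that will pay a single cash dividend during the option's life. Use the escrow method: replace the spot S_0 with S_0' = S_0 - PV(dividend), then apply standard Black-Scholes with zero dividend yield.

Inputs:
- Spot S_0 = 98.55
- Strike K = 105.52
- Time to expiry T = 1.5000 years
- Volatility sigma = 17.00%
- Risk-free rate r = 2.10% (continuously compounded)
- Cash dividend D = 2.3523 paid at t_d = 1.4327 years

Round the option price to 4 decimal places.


PV(D) = D * exp(-r * t_d) = 2.3523 * 0.97036140 = 2.28258112
S_0' = S_0 - PV(D) = 98.5500 - 2.28258112 = 96.26741888
d1 = (ln(S_0'/K) + (r + sigma^2/2)*T) / (sigma*sqrt(T)) = -0.18537151
d2 = d1 - sigma*sqrt(T) = -0.39357813
exp(-rT) = 0.96899096
N(d1) = 0.42646883; N(d2) = 0.34694626
C = S_0' * N(d1) - K * exp(-rT) * N(d2) = 96.26741888 * 0.42646883 - 105.5200 * 0.96899096 * 0.34694626 = 5.5805

Answer: Price = 5.5805


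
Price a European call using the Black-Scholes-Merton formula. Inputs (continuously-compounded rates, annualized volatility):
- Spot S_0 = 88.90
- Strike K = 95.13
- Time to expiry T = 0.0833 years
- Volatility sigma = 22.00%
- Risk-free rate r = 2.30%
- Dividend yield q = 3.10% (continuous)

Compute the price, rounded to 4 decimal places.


Answer: Price = 0.4180

Derivation:
d1 = (ln(S/K) + (r - q + 0.5*sigma^2) * T) / (sigma * sqrt(T)) = -1.04546674
d2 = d1 - sigma * sqrt(T) = -1.10896256
exp(-rT) = 0.99808593; exp(-qT) = 0.99742103
C = S_0 * exp(-qT) * N(d1) - K * exp(-rT) * N(d2)
N(d1) = 0.14790365; N(d2) = 0.13372317
C = 88.9000 * 0.99742103 * 0.14790365 - 95.1300 * 0.99808593 * 0.13372317 = 0.4180


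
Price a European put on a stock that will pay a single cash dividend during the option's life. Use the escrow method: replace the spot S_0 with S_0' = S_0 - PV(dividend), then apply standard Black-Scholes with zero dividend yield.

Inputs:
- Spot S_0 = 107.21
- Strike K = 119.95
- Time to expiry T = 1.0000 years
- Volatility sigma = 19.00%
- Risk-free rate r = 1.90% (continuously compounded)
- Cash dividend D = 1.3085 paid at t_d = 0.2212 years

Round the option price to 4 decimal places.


Answer: Price = 15.6213

Derivation:
PV(D) = D * exp(-r * t_d) = 1.3085 * 0.99580602 = 1.30301218
S_0' = S_0 - PV(D) = 107.2100 - 1.30301218 = 105.90698782
d1 = (ln(S_0'/K) + (r + sigma^2/2)*T) / (sigma*sqrt(T)) = -0.46033555
d2 = d1 - sigma*sqrt(T) = -0.65033555
exp(-rT) = 0.98117936
N(-d1) = 0.67736230; N(-d2) = 0.74226225
P = K * exp(-rT) * N(-d2) - S_0' * N(-d1) = 119.9500 * 0.98117936 * 0.74226225 - 105.90698782 * 0.67736230 = 15.6213


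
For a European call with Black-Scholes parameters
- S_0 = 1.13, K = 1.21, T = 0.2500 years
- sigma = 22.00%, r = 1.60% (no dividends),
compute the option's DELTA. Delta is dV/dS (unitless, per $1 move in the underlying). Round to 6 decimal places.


d1 = -0.5304793353; d2 = -0.6404793353
phi(d1) = 0.3465796226; exp(-qT) = 1.0000000000; exp(-rT) = 0.9960079893
N(d1) = 0.2978898164
Delta = exp(-qT) * N(d1) = 1.0000000000 * 0.2978898164 = 0.297890

Answer: Delta = 0.297890


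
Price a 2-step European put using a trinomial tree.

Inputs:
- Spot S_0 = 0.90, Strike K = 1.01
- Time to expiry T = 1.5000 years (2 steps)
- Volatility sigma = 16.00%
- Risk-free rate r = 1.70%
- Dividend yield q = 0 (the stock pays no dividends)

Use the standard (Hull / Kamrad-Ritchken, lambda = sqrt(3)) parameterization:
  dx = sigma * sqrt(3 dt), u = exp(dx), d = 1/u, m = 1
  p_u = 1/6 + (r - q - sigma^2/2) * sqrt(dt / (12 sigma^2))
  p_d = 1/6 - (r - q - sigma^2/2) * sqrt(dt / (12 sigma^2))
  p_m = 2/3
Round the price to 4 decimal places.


Answer: Price = V(0,0) = 0.1278

Derivation:
dt = T/N = 0.750000; dx = sigma*sqrt(3*dt) = 0.240000
u = exp(dx) = 1.271249; d = 1/u = 0.786628
p_u = 0.173229, p_m = 0.666667, p_d = 0.160104
Discount per step: exp(-r*dt) = 0.987331
Stock lattice S(k, j) with j the centered position index:
  k=0: S(0,+0) = 0.9000
  k=1: S(1,-1) = 0.7080; S(1,+0) = 0.9000; S(1,+1) = 1.1441
  k=2: S(2,-2) = 0.5569; S(2,-1) = 0.7080; S(2,+0) = 0.9000; S(2,+1) = 1.1441; S(2,+2) = 1.4545
Terminal payoffs V(N, j) = max(K - S_T, 0):
  V(2,-2) = 0.453095; V(2,-1) = 0.302035; V(2,+0) = 0.110000; V(2,+1) = 0.000000; V(2,+2) = 0.000000
Backward induction: V(k, j) = exp(-r*dt) * [p_u * V(k+1, j+1) + p_m * V(k+1, j) + p_d * V(k+1, j-1)]
  V(1,-1) = exp(-r*dt) * [p_u*0.110000 + p_m*0.302035 + p_d*0.453095] = 0.289243
  V(1,+0) = exp(-r*dt) * [p_u*0.000000 + p_m*0.110000 + p_d*0.302035] = 0.120149
  V(1,+1) = exp(-r*dt) * [p_u*0.000000 + p_m*0.000000 + p_d*0.110000] = 0.017388
  V(0,+0) = exp(-r*dt) * [p_u*0.017388 + p_m*0.120149 + p_d*0.289243] = 0.127781


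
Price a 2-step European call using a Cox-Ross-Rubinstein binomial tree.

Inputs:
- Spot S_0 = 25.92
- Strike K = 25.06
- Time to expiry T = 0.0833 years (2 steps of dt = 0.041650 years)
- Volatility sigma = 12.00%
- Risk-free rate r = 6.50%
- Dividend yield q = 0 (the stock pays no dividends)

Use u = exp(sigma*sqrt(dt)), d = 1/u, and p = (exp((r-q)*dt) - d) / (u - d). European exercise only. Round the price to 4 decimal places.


dt = T/N = 0.041650
u = exp(sigma*sqrt(dt)) = 1.024792; d = 1/u = 0.975807
p = (exp((r-q)*dt) - d) / (u - d) = 0.549220
Discount per step: exp(-r*dt) = 0.997296
Stock lattice S(k, i) with i counting down-moves:
  k=0: S(0,0) = 25.9200
  k=1: S(1,0) = 26.5626; S(1,1) = 25.2929
  k=2: S(2,0) = 27.2212; S(2,1) = 25.9200; S(2,2) = 24.6810
Terminal payoffs V(N, i) = max(S_T - K, 0):
  V(2,0) = 2.161167; V(2,1) = 0.860000; V(2,2) = 0.000000
Backward induction: V(k, i) = exp(-r*dt) * [p * V(k+1, i) + (1-p) * V(k+1, i+1)].
  V(1,0) = exp(-r*dt) * [p*2.161167 + (1-p)*0.860000] = 1.570369
  V(1,1) = exp(-r*dt) * [p*0.860000 + (1-p)*0.000000] = 0.471052
  V(0,0) = exp(-r*dt) * [p*1.570369 + (1-p)*0.471052] = 1.071913

Answer: Price = V(0,0) = 1.0719


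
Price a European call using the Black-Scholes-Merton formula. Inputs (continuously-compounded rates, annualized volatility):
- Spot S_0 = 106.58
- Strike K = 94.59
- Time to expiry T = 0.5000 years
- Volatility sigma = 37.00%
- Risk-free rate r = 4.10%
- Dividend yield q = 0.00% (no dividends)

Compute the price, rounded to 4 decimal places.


Answer: Price = 18.7593

Derivation:
d1 = (ln(S/K) + (r - q + 0.5*sigma^2) * T) / (sigma * sqrt(T)) = 0.66532676
d2 = d1 - sigma * sqrt(T) = 0.40369726
exp(-rT) = 0.97970870; exp(-qT) = 1.00000000
C = S_0 * exp(-qT) * N(d1) - K * exp(-rT) * N(d2)
N(d1) = 0.74707924; N(d2) = 0.65678232
C = 106.5800 * 1.00000000 * 0.74707924 - 94.5900 * 0.97970870 * 0.65678232 = 18.7593


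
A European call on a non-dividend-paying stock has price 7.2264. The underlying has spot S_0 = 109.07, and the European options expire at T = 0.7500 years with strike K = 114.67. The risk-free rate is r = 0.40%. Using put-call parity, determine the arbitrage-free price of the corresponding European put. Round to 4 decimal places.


Put-call parity: C - P = S_0 * exp(-qT) - K * exp(-rT).
S_0 * exp(-qT) = 109.0700 * 1.00000000 = 109.07000000
K * exp(-rT) = 114.6700 * 0.99700450 = 114.32650550
P = C - S*exp(-qT) + K*exp(-rT)
P = 7.2264 - 109.07000000 + 114.32650550 = 12.4829

Answer: Put price = 12.4829


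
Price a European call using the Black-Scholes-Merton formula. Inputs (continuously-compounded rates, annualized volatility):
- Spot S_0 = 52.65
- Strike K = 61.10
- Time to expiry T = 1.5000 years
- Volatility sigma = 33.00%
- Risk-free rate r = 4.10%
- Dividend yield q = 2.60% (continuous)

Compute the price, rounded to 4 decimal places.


d1 = (ln(S/K) + (r - q + 0.5*sigma^2) * T) / (sigma * sqrt(T)) = -0.11052550
d2 = d1 - sigma * sqrt(T) = -0.51469131
exp(-rT) = 0.94035295; exp(-qT) = 0.96175071
C = S_0 * exp(-qT) * N(d1) - K * exp(-rT) * N(d2)
N(d1) = 0.45599631; N(d2) = 0.30338437
C = 52.6500 * 0.96175071 * 0.45599631 - 61.1000 * 0.94035295 * 0.30338437 = 5.6588

Answer: Price = 5.6588


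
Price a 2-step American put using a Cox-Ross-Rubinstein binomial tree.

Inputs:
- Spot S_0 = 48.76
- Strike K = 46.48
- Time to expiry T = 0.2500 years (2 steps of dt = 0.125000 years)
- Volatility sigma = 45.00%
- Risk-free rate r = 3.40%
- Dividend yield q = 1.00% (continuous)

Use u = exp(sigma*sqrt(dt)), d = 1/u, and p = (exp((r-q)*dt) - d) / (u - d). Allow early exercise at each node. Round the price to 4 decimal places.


Answer: Price = V(0,0) = 3.0696

Derivation:
dt = T/N = 0.125000
u = exp(sigma*sqrt(dt)) = 1.172454; d = 1/u = 0.852912
p = (exp((r-q)*dt) - d) / (u - d) = 0.469711
Discount per step: exp(-r*dt) = 0.995759
Stock lattice S(k, i) with i counting down-moves:
  k=0: S(0,0) = 48.7600
  k=1: S(1,0) = 57.1689; S(1,1) = 41.5880
  k=2: S(2,0) = 67.0279; S(2,1) = 48.7600; S(2,2) = 35.4709
Terminal payoffs V(N, i) = max(K - S_T, 0):
  V(2,0) = 0.000000; V(2,1) = 0.000000; V(2,2) = 11.009114
Backward induction: V(k, i) = exp(-r*dt) * [p * V(k+1, i) + (1-p) * V(k+1, i+1)]; then take max(V_cont, immediate exercise) for American.
  V(1,0) = exp(-r*dt) * [p*0.000000 + (1-p)*0.000000] = 0.000000; exercise = 0.000000; V(1,0) = max -> 0.000000
  V(1,1) = exp(-r*dt) * [p*0.000000 + (1-p)*11.009114] = 5.813248; exercise = 4.892016; V(1,1) = max -> 5.813248
  V(0,0) = exp(-r*dt) * [p*0.000000 + (1-p)*5.813248] = 3.069625; exercise = 0.000000; V(0,0) = max -> 3.069625


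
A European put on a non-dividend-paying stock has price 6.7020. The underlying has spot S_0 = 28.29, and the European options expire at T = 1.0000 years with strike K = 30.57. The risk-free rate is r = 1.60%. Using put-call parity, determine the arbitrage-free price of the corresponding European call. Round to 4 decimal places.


Answer: Call price = 4.9072

Derivation:
Put-call parity: C - P = S_0 * exp(-qT) - K * exp(-rT).
S_0 * exp(-qT) = 28.2900 * 1.00000000 = 28.29000000
K * exp(-rT) = 30.5700 * 0.98412732 = 30.08477217
C = P + S*exp(-qT) - K*exp(-rT)
C = 6.7020 + 28.29000000 - 30.08477217 = 4.9072


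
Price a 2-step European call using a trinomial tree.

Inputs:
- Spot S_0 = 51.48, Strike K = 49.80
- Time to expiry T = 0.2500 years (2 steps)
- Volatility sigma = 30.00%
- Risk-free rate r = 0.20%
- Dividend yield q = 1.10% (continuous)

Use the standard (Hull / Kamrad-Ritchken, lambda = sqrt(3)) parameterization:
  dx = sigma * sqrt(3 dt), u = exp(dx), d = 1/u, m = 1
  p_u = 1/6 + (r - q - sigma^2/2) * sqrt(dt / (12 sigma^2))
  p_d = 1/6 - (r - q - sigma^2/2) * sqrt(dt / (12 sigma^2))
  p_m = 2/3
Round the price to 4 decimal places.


Answer: Price = V(0,0) = 3.7616

Derivation:
dt = T/N = 0.125000; dx = sigma*sqrt(3*dt) = 0.183712
u = exp(dx) = 1.201669; d = 1/u = 0.832176
p_u = 0.148295, p_m = 0.666667, p_d = 0.185038
Discount per step: exp(-r*dt) = 0.999750
Stock lattice S(k, j) with j the centered position index:
  k=0: S(0,+0) = 51.4800
  k=1: S(1,-1) = 42.8404; S(1,+0) = 51.4800; S(1,+1) = 61.8619
  k=2: S(2,-2) = 35.6507; S(2,-1) = 42.8404; S(2,+0) = 51.4800; S(2,+1) = 61.8619; S(2,+2) = 74.3376
Terminal payoffs V(N, j) = max(S_T - K, 0):
  V(2,-2) = 0.000000; V(2,-1) = 0.000000; V(2,+0) = 1.680000; V(2,+1) = 12.061939; V(2,+2) = 24.537597
Backward induction: V(k, j) = exp(-r*dt) * [p_u * V(k+1, j+1) + p_m * V(k+1, j) + p_d * V(k+1, j-1)]
  V(1,-1) = exp(-r*dt) * [p_u*1.680000 + p_m*0.000000 + p_d*0.000000] = 0.249074
  V(1,+0) = exp(-r*dt) * [p_u*12.061939 + p_m*1.680000 + p_d*0.000000] = 2.908004
  V(1,+1) = exp(-r*dt) * [p_u*24.537597 + p_m*12.061939 + p_d*1.680000] = 11.987974
  V(0,+0) = exp(-r*dt) * [p_u*11.987974 + p_m*2.908004 + p_d*0.249074] = 3.761580


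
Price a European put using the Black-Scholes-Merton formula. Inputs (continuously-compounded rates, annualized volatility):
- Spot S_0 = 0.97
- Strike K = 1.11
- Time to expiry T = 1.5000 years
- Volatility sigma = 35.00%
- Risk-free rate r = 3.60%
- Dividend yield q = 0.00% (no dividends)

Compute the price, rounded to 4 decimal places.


d1 = (ln(S/K) + (r - q + 0.5*sigma^2) * T) / (sigma * sqrt(T)) = 0.02579144
d2 = d1 - sigma * sqrt(T) = -0.40286926
exp(-rT) = 0.94743211; exp(-qT) = 1.00000000
P = K * exp(-rT) * N(-d2) - S_0 * exp(-qT) * N(-d1)
N(-d1) = 0.48971184; N(-d2) = 0.65647780
P = 1.1100 * 0.94743211 * 0.65647780 - 0.9700 * 1.00000000 * 0.48971184 = 0.2154

Answer: Price = 0.2154


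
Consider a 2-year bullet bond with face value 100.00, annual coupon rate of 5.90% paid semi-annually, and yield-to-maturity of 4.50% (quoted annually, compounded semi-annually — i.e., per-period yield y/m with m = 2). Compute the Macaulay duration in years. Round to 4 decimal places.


Coupon per period c = face * coupon_rate / m = 2.950000
Periods per year m = 2; per-period yield y/m = 0.022500
Number of cashflows N = 4
Cashflows (t years, CF_t, discount factor 1/(1+y/m)^(m*t), PV):
  t = 0.5000: CF_t = 2.950000, DF = 0.977995, PV = 2.885086
  t = 1.0000: CF_t = 2.950000, DF = 0.956474, PV = 2.821600
  t = 1.5000: CF_t = 2.950000, DF = 0.935427, PV = 2.759511
  t = 2.0000: CF_t = 102.950000, DF = 0.914843, PV = 94.183122
Price P = sum_t PV_t = 102.649318
Macaulay numerator sum_t t * PV_t:
  t * PV_t at t = 0.5000: 1.442543
  t * PV_t at t = 1.0000: 2.821600
  t * PV_t at t = 1.5000: 4.139266
  t * PV_t at t = 2.0000: 188.366245
Macaulay duration D = (sum_t t * PV_t) / P = 196.769653 / 102.649318 = 1.916911

Answer: Macaulay duration = 1.9169 years


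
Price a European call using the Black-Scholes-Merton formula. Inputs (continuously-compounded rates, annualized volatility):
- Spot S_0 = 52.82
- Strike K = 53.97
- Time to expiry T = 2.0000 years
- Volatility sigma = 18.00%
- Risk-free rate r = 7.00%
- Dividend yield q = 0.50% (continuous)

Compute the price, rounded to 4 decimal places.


Answer: Price = 8.1581

Derivation:
d1 = (ln(S/K) + (r - q + 0.5*sigma^2) * T) / (sigma * sqrt(T)) = 0.55335651
d2 = d1 - sigma * sqrt(T) = 0.29879807
exp(-rT) = 0.86935824; exp(-qT) = 0.99004983
C = S_0 * exp(-qT) * N(d1) - K * exp(-rT) * N(d2)
N(d1) = 0.70999034; N(d2) = 0.61745294
C = 52.8200 * 0.99004983 * 0.70999034 - 53.9700 * 0.86935824 * 0.61745294 = 8.1581


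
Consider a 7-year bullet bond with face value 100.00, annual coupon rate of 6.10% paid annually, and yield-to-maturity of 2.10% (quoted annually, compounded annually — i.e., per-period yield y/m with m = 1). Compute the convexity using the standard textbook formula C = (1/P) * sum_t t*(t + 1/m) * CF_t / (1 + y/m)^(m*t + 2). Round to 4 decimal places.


Coupon per period c = face * coupon_rate / m = 6.100000
Periods per year m = 1; per-period yield y/m = 0.021000
Number of cashflows N = 7
Cashflows (t years, CF_t, discount factor 1/(1+y/m)^(m*t), PV):
  t = 1.0000: CF_t = 6.100000, DF = 0.979432, PV = 5.974535
  t = 2.0000: CF_t = 6.100000, DF = 0.959287, PV = 5.851650
  t = 3.0000: CF_t = 6.100000, DF = 0.939556, PV = 5.731293
  t = 4.0000: CF_t = 6.100000, DF = 0.920231, PV = 5.613411
  t = 5.0000: CF_t = 6.100000, DF = 0.901304, PV = 5.497954
  t = 6.0000: CF_t = 6.100000, DF = 0.882766, PV = 5.384872
  t = 7.0000: CF_t = 106.100000, DF = 0.864609, PV = 91.735026
Price P = sum_t PV_t = 125.788742
Convexity numerator sum_t t*(t + 1/m) * CF_t / (1+y/m)^(m*t + 2):
  t = 1.0000: term = 11.462586
  t = 2.0000: term = 33.680468
  t = 3.0000: term = 65.975451
  t = 4.0000: term = 107.697440
  t = 5.0000: term = 158.223466
  t = 6.0000: term = 216.956761
  t = 7.0000: term = 4928.011721
Convexity = (1/P) * sum = 5522.007894 / 125.788742 = 43.899063

Answer: Convexity = 43.8991


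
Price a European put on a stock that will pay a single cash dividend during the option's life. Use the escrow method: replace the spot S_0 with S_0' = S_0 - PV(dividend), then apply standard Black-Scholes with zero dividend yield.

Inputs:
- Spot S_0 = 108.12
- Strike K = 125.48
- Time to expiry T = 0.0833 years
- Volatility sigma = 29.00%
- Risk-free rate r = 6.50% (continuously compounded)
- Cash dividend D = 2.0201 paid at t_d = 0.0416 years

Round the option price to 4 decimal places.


Answer: Price = 18.7931

Derivation:
PV(D) = D * exp(-r * t_d) = 2.0201 * 0.99729965 = 2.01464503
S_0' = S_0 - PV(D) = 108.1200 - 2.01464503 = 106.10535497
d1 = (ln(S_0'/K) + (r + sigma^2/2)*T) / (sigma*sqrt(T)) = -1.89723317
d2 = d1 - sigma*sqrt(T) = -1.98093221
exp(-rT) = 0.99460013
N(-d1) = 0.97110141; N(-d2) = 0.97620056
P = K * exp(-rT) * N(-d2) - S_0' * N(-d1) = 125.4800 * 0.99460013 * 0.97620056 - 106.10535497 * 0.97110141 = 18.7931


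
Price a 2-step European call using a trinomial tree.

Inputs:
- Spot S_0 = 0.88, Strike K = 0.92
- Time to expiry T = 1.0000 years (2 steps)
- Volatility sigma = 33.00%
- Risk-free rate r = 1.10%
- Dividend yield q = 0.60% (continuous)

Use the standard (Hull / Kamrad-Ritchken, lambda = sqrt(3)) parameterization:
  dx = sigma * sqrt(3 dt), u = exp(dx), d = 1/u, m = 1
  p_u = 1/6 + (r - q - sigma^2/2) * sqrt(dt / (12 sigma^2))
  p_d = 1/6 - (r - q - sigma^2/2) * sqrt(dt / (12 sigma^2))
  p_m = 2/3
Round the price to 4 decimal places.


dt = T/N = 0.500000; dx = sigma*sqrt(3*dt) = 0.404166
u = exp(dx) = 1.498052; d = 1/u = 0.667533
p_u = 0.136079, p_m = 0.666667, p_d = 0.197254
Discount per step: exp(-r*dt) = 0.994515
Stock lattice S(k, j) with j the centered position index:
  k=0: S(0,+0) = 0.8800
  k=1: S(1,-1) = 0.5874; S(1,+0) = 0.8800; S(1,+1) = 1.3183
  k=2: S(2,-2) = 0.3921; S(2,-1) = 0.5874; S(2,+0) = 0.8800; S(2,+1) = 1.3183; S(2,+2) = 1.9749
Terminal payoffs V(N, j) = max(S_T - K, 0):
  V(2,-2) = 0.000000; V(2,-1) = 0.000000; V(2,+0) = 0.000000; V(2,+1) = 0.398286; V(2,+2) = 1.054861
Backward induction: V(k, j) = exp(-r*dt) * [p_u * V(k+1, j+1) + p_m * V(k+1, j) + p_d * V(k+1, j-1)]
  V(1,-1) = exp(-r*dt) * [p_u*0.000000 + p_m*0.000000 + p_d*0.000000] = 0.000000
  V(1,+0) = exp(-r*dt) * [p_u*0.398286 + p_m*0.000000 + p_d*0.000000] = 0.053901
  V(1,+1) = exp(-r*dt) * [p_u*1.054861 + p_m*0.398286 + p_d*0.000000] = 0.406825
  V(0,+0) = exp(-r*dt) * [p_u*0.406825 + p_m*0.053901 + p_d*0.000000] = 0.090794

Answer: Price = V(0,0) = 0.0908


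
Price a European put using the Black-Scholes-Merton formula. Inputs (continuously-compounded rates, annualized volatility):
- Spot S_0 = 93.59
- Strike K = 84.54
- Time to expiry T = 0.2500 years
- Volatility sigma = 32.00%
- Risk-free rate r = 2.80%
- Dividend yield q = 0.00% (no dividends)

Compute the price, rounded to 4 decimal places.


Answer: Price = 2.0944

Derivation:
d1 = (ln(S/K) + (r - q + 0.5*sigma^2) * T) / (sigma * sqrt(T)) = 0.75936716
d2 = d1 - sigma * sqrt(T) = 0.59936716
exp(-rT) = 0.99302444; exp(-qT) = 1.00000000
P = K * exp(-rT) * N(-d2) - S_0 * exp(-qT) * N(-d1)
N(-d1) = 0.22381648; N(-d2) = 0.27446404
P = 84.5400 * 0.99302444 * 0.27446404 - 93.5900 * 1.00000000 * 0.22381648 = 2.0944


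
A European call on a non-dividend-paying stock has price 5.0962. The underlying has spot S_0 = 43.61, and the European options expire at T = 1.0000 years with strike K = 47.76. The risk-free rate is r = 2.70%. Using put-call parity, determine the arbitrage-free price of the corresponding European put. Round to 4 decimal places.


Put-call parity: C - P = S_0 * exp(-qT) - K * exp(-rT).
S_0 * exp(-qT) = 43.6100 * 1.00000000 = 43.61000000
K * exp(-rT) = 47.7600 * 0.97336124 = 46.48773290
P = C - S*exp(-qT) + K*exp(-rT)
P = 5.0962 - 43.61000000 + 46.48773290 = 7.9739

Answer: Put price = 7.9739


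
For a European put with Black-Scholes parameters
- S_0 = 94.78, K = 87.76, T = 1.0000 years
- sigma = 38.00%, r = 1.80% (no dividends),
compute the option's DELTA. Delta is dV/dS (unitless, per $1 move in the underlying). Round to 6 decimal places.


d1 = 0.4398752647; d2 = 0.0598752647
phi(d1) = 0.3621547554; exp(-qT) = 1.0000000000; exp(-rT) = 0.9821610324
N(-d1) = 0.3300137259
Delta = -exp(-qT) * N(-d1) = -1.0000000000 * 0.3300137259 = -0.330014

Answer: Delta = -0.330014


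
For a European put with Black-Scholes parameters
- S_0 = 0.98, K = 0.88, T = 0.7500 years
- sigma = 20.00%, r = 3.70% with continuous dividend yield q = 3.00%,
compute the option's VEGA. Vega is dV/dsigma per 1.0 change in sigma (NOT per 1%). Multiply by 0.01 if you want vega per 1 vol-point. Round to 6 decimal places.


d1 = 0.7383193590; d2 = 0.5651142782
phi(d1) = 0.3037664070; exp(-qT) = 0.9777512372; exp(-rT) = 0.9726314943
Vega = S * exp(-qT) * phi(d1) * sqrt(T) = 0.9800 * 0.9777512372 * 0.3037664070 * 0.8660254038 = 0.252072

Answer: Vega = 0.252072


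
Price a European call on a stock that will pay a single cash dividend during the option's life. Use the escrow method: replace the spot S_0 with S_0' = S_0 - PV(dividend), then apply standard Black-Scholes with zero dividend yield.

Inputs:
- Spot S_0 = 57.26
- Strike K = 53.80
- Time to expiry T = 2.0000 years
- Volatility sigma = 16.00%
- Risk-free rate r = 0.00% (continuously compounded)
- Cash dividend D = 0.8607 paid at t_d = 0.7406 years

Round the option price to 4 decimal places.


PV(D) = D * exp(-r * t_d) = 0.8607 * 1.00000000 = 0.86070000
S_0' = S_0 - PV(D) = 57.2600 - 0.86070000 = 56.39930000
d1 = (ln(S_0'/K) + (r + sigma^2/2)*T) / (sigma*sqrt(T)) = 0.32165969
d2 = d1 - sigma*sqrt(T) = 0.09538552
exp(-rT) = 1.00000000
N(d1) = 0.62614474; N(d2) = 0.53799569
C = S_0' * N(d1) - K * exp(-rT) * N(d2) = 56.39930000 * 0.62614474 - 53.8000 * 1.00000000 * 0.53799569 = 6.3700

Answer: Price = 6.3700


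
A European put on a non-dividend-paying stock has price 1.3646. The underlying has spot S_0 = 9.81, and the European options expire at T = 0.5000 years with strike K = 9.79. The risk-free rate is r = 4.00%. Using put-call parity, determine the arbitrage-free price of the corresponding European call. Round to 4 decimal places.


Put-call parity: C - P = S_0 * exp(-qT) - K * exp(-rT).
S_0 * exp(-qT) = 9.8100 * 1.00000000 = 9.81000000
K * exp(-rT) = 9.7900 * 0.98019867 = 9.59614501
C = P + S*exp(-qT) - K*exp(-rT)
C = 1.3646 + 9.81000000 - 9.59614501 = 1.5785

Answer: Call price = 1.5785


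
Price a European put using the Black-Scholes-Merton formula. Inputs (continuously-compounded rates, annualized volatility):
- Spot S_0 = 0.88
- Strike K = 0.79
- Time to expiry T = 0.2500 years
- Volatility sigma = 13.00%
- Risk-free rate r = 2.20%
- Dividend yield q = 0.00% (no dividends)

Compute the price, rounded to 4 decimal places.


d1 = (ln(S/K) + (r - q + 0.5*sigma^2) * T) / (sigma * sqrt(T)) = 1.77694557
d2 = d1 - sigma * sqrt(T) = 1.71194557
exp(-rT) = 0.99451510; exp(-qT) = 1.00000000
P = K * exp(-rT) * N(-d2) - S_0 * exp(-qT) * N(-d1)
N(-d1) = 0.03778860; N(-d2) = 0.04345335
P = 0.7900 * 0.99451510 * 0.04345335 - 0.8800 * 1.00000000 * 0.03778860 = 0.0009

Answer: Price = 0.0009


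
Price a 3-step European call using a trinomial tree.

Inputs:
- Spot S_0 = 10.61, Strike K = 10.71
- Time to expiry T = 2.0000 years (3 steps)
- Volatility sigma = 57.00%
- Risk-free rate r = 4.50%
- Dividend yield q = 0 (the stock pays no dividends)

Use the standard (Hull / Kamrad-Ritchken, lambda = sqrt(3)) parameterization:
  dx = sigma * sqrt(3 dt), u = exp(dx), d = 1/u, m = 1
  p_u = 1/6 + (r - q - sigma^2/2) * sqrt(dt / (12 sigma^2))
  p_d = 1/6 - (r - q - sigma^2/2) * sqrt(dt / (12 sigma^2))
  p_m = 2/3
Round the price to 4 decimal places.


dt = T/N = 0.666667; dx = sigma*sqrt(3*dt) = 0.806102
u = exp(dx) = 2.239162; d = 1/u = 0.446596
p_u = 0.118100, p_m = 0.666667, p_d = 0.215234
Discount per step: exp(-r*dt) = 0.970446
Stock lattice S(k, j) with j the centered position index:
  k=0: S(0,+0) = 10.6100
  k=1: S(1,-1) = 4.7384; S(1,+0) = 10.6100; S(1,+1) = 23.7575
  k=2: S(2,-2) = 2.1161; S(2,-1) = 4.7384; S(2,+0) = 10.6100; S(2,+1) = 23.7575; S(2,+2) = 53.1969
  k=3: S(3,-3) = 0.9451; S(3,-2) = 2.1161; S(3,-1) = 4.7384; S(3,+0) = 10.6100; S(3,+1) = 23.7575; S(3,+2) = 53.1969; S(3,+3) = 119.1165
Terminal payoffs V(N, j) = max(S_T - K, 0):
  V(3,-3) = 0.000000; V(3,-2) = 0.000000; V(3,-1) = 0.000000; V(3,+0) = 0.000000; V(3,+1) = 13.047510; V(3,+2) = 42.486915; V(3,+3) = 108.406516
Backward induction: V(k, j) = exp(-r*dt) * [p_u * V(k+1, j+1) + p_m * V(k+1, j) + p_d * V(k+1, j-1)]
  V(2,-2) = exp(-r*dt) * [p_u*0.000000 + p_m*0.000000 + p_d*0.000000] = 0.000000
  V(2,-1) = exp(-r*dt) * [p_u*0.000000 + p_m*0.000000 + p_d*0.000000] = 0.000000
  V(2,+0) = exp(-r*dt) * [p_u*13.047510 + p_m*0.000000 + p_d*0.000000] = 1.495365
  V(2,+1) = exp(-r*dt) * [p_u*42.486915 + p_m*13.047510 + p_d*0.000000] = 13.310658
  V(2,+2) = exp(-r*dt) * [p_u*108.406516 + p_m*42.486915 + p_d*13.047510] = 42.637146
  V(1,-1) = exp(-r*dt) * [p_u*1.495365 + p_m*0.000000 + p_d*0.000000] = 0.171383
  V(1,+0) = exp(-r*dt) * [p_u*13.310658 + p_m*1.495365 + p_d*0.000000] = 2.492971
  V(1,+1) = exp(-r*dt) * [p_u*42.637146 + p_m*13.310658 + p_d*1.495365] = 13.810463
  V(0,+0) = exp(-r*dt) * [p_u*13.810463 + p_m*2.492971 + p_d*0.171383] = 3.231465

Answer: Price = V(0,0) = 3.2315


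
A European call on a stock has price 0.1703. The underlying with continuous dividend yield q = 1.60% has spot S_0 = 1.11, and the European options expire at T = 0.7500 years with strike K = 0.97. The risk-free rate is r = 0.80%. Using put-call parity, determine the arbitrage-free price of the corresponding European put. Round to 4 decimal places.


Put-call parity: C - P = S_0 * exp(-qT) - K * exp(-rT).
S_0 * exp(-qT) = 1.1100 * 0.98807171 = 1.09675960
K * exp(-rT) = 0.9700 * 0.99401796 = 0.96419743
P = C - S*exp(-qT) + K*exp(-rT)
P = 0.1703 - 1.09675960 + 0.96419743 = 0.0377

Answer: Put price = 0.0377


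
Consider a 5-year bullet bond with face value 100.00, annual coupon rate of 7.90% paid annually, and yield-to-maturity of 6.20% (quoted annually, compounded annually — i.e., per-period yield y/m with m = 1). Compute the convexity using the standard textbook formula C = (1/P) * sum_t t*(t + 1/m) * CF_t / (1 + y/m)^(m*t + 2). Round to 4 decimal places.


Answer: Convexity = 21.9873

Derivation:
Coupon per period c = face * coupon_rate / m = 7.900000
Periods per year m = 1; per-period yield y/m = 0.062000
Number of cashflows N = 5
Cashflows (t years, CF_t, discount factor 1/(1+y/m)^(m*t), PV):
  t = 1.0000: CF_t = 7.900000, DF = 0.941620, PV = 7.438795
  t = 2.0000: CF_t = 7.900000, DF = 0.886647, PV = 7.004515
  t = 3.0000: CF_t = 7.900000, DF = 0.834885, PV = 6.595588
  t = 4.0000: CF_t = 7.900000, DF = 0.786144, PV = 6.210535
  t = 5.0000: CF_t = 107.900000, DF = 0.740248, PV = 79.872791
Price P = sum_t PV_t = 107.122224
Convexity numerator sum_t t*(t + 1/m) * CF_t / (1+y/m)^(m*t + 2):
  t = 1.0000: term = 13.191177
  t = 2.0000: term = 37.263211
  t = 3.0000: term = 70.175538
  t = 4.0000: term = 110.131102
  t = 5.0000: term = 2124.570183
Convexity = (1/P) * sum = 2355.331212 / 107.122224 = 21.987326


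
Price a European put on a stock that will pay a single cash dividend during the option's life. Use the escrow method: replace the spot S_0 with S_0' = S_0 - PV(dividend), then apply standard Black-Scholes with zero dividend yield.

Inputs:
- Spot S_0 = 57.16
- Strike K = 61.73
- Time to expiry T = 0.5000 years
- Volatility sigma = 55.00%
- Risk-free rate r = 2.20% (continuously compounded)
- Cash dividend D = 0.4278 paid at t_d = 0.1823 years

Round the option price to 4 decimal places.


PV(D) = D * exp(-r * t_d) = 0.4278 * 0.99599743 = 0.42608770
S_0' = S_0 - PV(D) = 57.1600 - 0.42608770 = 56.73391230
d1 = (ln(S_0'/K) + (r + sigma^2/2)*T) / (sigma*sqrt(T)) = 0.00572653
d2 = d1 - sigma*sqrt(T) = -0.38318220
exp(-rT) = 0.98906028
N(-d1) = 0.49771546; N(-d2) = 0.64920766
P = K * exp(-rT) * N(-d2) - S_0' * N(-d1) = 61.7300 * 0.98906028 * 0.64920766 - 56.73391230 * 0.49771546 = 11.3998

Answer: Price = 11.3998


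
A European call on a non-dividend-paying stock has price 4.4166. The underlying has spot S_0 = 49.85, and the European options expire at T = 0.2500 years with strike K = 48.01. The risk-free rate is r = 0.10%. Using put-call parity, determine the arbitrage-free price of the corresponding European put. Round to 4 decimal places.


Put-call parity: C - P = S_0 * exp(-qT) - K * exp(-rT).
S_0 * exp(-qT) = 49.8500 * 1.00000000 = 49.85000000
K * exp(-rT) = 48.0100 * 0.99975003 = 47.99799900
P = C - S*exp(-qT) + K*exp(-rT)
P = 4.4166 - 49.85000000 + 47.99799900 = 2.5646

Answer: Put price = 2.5646


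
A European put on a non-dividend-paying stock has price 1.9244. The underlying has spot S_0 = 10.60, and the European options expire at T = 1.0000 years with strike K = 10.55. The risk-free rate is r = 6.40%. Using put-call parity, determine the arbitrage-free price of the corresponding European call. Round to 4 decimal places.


Put-call parity: C - P = S_0 * exp(-qT) - K * exp(-rT).
S_0 * exp(-qT) = 10.6000 * 1.00000000 = 10.60000000
K * exp(-rT) = 10.5500 * 0.93800500 = 9.89595275
C = P + S*exp(-qT) - K*exp(-rT)
C = 1.9244 + 10.60000000 - 9.89595275 = 2.6284

Answer: Call price = 2.6284


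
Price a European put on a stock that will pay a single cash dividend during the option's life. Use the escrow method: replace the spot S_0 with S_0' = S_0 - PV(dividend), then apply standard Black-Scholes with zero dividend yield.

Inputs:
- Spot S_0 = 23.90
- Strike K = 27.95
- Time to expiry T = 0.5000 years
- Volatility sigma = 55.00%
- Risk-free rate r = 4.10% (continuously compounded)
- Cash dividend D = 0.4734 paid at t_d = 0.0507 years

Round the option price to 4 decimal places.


PV(D) = D * exp(-r * t_d) = 0.4734 * 0.99792346 = 0.47241697
S_0' = S_0 - PV(D) = 23.9000 - 0.47241697 = 23.42758303
d1 = (ln(S_0'/K) + (r + sigma^2/2)*T) / (sigma*sqrt(T)) = -0.20667602
d2 = d1 - sigma*sqrt(T) = -0.59558475
exp(-rT) = 0.97970870
N(-d1) = 0.58186856; N(-d2) = 0.72427367
P = K * exp(-rT) * N(-d2) - S_0' * N(-d1) = 27.9500 * 0.97970870 * 0.72427367 - 23.42758303 * 0.58186856 = 6.2009

Answer: Price = 6.2009


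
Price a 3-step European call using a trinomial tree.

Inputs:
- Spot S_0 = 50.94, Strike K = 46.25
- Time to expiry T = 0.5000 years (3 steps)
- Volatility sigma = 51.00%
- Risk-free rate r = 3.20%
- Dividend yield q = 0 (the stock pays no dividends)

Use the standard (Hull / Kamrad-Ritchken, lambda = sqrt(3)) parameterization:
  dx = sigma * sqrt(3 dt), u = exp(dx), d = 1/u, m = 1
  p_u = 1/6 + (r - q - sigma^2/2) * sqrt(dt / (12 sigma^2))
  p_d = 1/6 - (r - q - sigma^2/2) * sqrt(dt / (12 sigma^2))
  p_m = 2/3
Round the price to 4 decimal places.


dt = T/N = 0.166667; dx = sigma*sqrt(3*dt) = 0.360624
u = exp(dx) = 1.434225; d = 1/u = 0.697241
p_u = 0.144009, p_m = 0.666667, p_d = 0.189324
Discount per step: exp(-r*dt) = 0.994681
Stock lattice S(k, j) with j the centered position index:
  k=0: S(0,+0) = 50.9400
  k=1: S(1,-1) = 35.5174; S(1,+0) = 50.9400; S(1,+1) = 73.0594
  k=2: S(2,-2) = 24.7642; S(2,-1) = 35.5174; S(2,+0) = 50.9400; S(2,+1) = 73.0594; S(2,+2) = 104.7836
  k=3: S(3,-3) = 17.2666; S(3,-2) = 24.7642; S(3,-1) = 35.5174; S(3,+0) = 50.9400; S(3,+1) = 73.0594; S(3,+2) = 104.7836; S(3,+3) = 150.2832
Terminal payoffs V(N, j) = max(S_T - K, 0):
  V(3,-3) = 0.000000; V(3,-2) = 0.000000; V(3,-1) = 0.000000; V(3,+0) = 4.690000; V(3,+1) = 26.809409; V(3,+2) = 58.533612; V(3,+3) = 104.033250
Backward induction: V(k, j) = exp(-r*dt) * [p_u * V(k+1, j+1) + p_m * V(k+1, j) + p_d * V(k+1, j-1)]
  V(2,-2) = exp(-r*dt) * [p_u*0.000000 + p_m*0.000000 + p_d*0.000000] = 0.000000
  V(2,-1) = exp(-r*dt) * [p_u*4.690000 + p_m*0.000000 + p_d*0.000000] = 0.671811
  V(2,+0) = exp(-r*dt) * [p_u*26.809409 + p_m*4.690000 + p_d*0.000000] = 6.950301
  V(2,+1) = exp(-r*dt) * [p_u*58.533612 + p_m*26.809409 + p_d*4.690000] = 27.045620
  V(2,+2) = exp(-r*dt) * [p_u*104.033250 + p_m*58.533612 + p_d*26.809409] = 58.765568
  V(1,-1) = exp(-r*dt) * [p_u*6.950301 + p_m*0.671811 + p_d*0.000000] = 1.441075
  V(1,+0) = exp(-r*dt) * [p_u*27.045620 + p_m*6.950301 + p_d*0.671811] = 8.609502
  V(1,+1) = exp(-r*dt) * [p_u*58.765568 + p_m*27.045620 + p_d*6.950301] = 27.661136
  V(0,+0) = exp(-r*dt) * [p_u*27.661136 + p_m*8.609502 + p_d*1.441075] = 9.942787

Answer: Price = V(0,0) = 9.9428


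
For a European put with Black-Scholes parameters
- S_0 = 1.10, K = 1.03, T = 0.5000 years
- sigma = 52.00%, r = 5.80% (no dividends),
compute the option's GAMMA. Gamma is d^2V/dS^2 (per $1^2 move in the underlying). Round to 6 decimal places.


d1 = 0.4415375385; d2 = 0.0738420123
phi(d1) = 0.3618895471; exp(-qT) = 1.0000000000; exp(-rT) = 0.9714164645
Gamma = exp(-qT) * phi(d1) / (S * sigma * sqrt(T)) = 1.0000000000 * 0.3618895471 / (1.1000 * 0.5200 * 0.7071067812) = 0.894736

Answer: Gamma = 0.894736


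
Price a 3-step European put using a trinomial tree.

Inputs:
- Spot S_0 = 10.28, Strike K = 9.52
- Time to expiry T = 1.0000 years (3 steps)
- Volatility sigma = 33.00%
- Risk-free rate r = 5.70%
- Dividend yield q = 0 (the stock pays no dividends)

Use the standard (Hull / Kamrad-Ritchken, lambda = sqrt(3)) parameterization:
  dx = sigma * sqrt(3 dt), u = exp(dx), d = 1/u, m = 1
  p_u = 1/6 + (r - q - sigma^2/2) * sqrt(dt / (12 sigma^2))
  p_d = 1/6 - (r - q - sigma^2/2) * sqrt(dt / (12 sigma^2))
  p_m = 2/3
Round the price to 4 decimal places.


Answer: Price = V(0,0) = 0.7130

Derivation:
dt = T/N = 0.333333; dx = sigma*sqrt(3*dt) = 0.330000
u = exp(dx) = 1.390968; d = 1/u = 0.718924
p_u = 0.167955, p_m = 0.666667, p_d = 0.165379
Discount per step: exp(-r*dt) = 0.981179
Stock lattice S(k, j) with j the centered position index:
  k=0: S(0,+0) = 10.2800
  k=1: S(1,-1) = 7.3905; S(1,+0) = 10.2800; S(1,+1) = 14.2992
  k=2: S(2,-2) = 5.3132; S(2,-1) = 7.3905; S(2,+0) = 10.2800; S(2,+1) = 14.2992; S(2,+2) = 19.8897
  k=3: S(3,-3) = 3.8198; S(3,-2) = 5.3132; S(3,-1) = 7.3905; S(3,+0) = 10.2800; S(3,+1) = 14.2992; S(3,+2) = 19.8897; S(3,+3) = 27.6659
Terminal payoffs V(N, j) = max(K - S_T, 0):
  V(3,-3) = 5.700192; V(3,-2) = 4.206768; V(3,-1) = 2.129464; V(3,+0) = 0.000000; V(3,+1) = 0.000000; V(3,+2) = 0.000000; V(3,+3) = 0.000000
Backward induction: V(k, j) = exp(-r*dt) * [p_u * V(k+1, j+1) + p_m * V(k+1, j) + p_d * V(k+1, j-1)]
  V(2,-2) = exp(-r*dt) * [p_u*2.129464 + p_m*4.206768 + p_d*5.700192] = 4.027600
  V(2,-1) = exp(-r*dt) * [p_u*0.000000 + p_m*2.129464 + p_d*4.206768] = 2.075541
  V(2,+0) = exp(-r*dt) * [p_u*0.000000 + p_m*0.000000 + p_d*2.129464] = 0.345540
  V(2,+1) = exp(-r*dt) * [p_u*0.000000 + p_m*0.000000 + p_d*0.000000] = 0.000000
  V(2,+2) = exp(-r*dt) * [p_u*0.000000 + p_m*0.000000 + p_d*0.000000] = 0.000000
  V(1,-1) = exp(-r*dt) * [p_u*0.345540 + p_m*2.075541 + p_d*4.027600] = 2.068138
  V(1,+0) = exp(-r*dt) * [p_u*0.000000 + p_m*0.345540 + p_d*2.075541] = 0.562815
  V(1,+1) = exp(-r*dt) * [p_u*0.000000 + p_m*0.000000 + p_d*0.345540] = 0.056070
  V(0,+0) = exp(-r*dt) * [p_u*0.056070 + p_m*0.562815 + p_d*2.068138] = 0.712977


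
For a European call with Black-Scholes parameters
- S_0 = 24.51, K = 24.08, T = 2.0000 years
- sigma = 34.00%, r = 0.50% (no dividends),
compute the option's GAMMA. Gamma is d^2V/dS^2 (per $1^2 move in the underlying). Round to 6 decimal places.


Answer: Gamma = 0.032381

Derivation:
d1 = 0.2980238315; d2 = -0.1828087797
phi(d1) = 0.3816132433; exp(-qT) = 1.0000000000; exp(-rT) = 0.9900498337
Gamma = exp(-qT) * phi(d1) / (S * sigma * sqrt(T)) = 1.0000000000 * 0.3816132433 / (24.5100 * 0.3400 * 1.4142135624) = 0.032381


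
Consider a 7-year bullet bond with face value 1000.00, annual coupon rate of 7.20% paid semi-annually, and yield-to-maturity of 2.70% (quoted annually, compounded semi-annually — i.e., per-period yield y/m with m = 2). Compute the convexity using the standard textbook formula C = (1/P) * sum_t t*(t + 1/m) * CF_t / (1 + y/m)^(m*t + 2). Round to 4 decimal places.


Coupon per period c = face * coupon_rate / m = 36.000000
Periods per year m = 2; per-period yield y/m = 0.013500
Number of cashflows N = 14
Cashflows (t years, CF_t, discount factor 1/(1+y/m)^(m*t), PV):
  t = 0.5000: CF_t = 36.000000, DF = 0.986680, PV = 35.520474
  t = 1.0000: CF_t = 36.000000, DF = 0.973537, PV = 35.047335
  t = 1.5000: CF_t = 36.000000, DF = 0.960569, PV = 34.580498
  t = 2.0000: CF_t = 36.000000, DF = 0.947774, PV = 34.119879
  t = 2.5000: CF_t = 36.000000, DF = 0.935150, PV = 33.665397
  t = 3.0000: CF_t = 36.000000, DF = 0.922694, PV = 33.216968
  t = 3.5000: CF_t = 36.000000, DF = 0.910403, PV = 32.774512
  t = 4.0000: CF_t = 36.000000, DF = 0.898276, PV = 32.337949
  t = 4.5000: CF_t = 36.000000, DF = 0.886311, PV = 31.907202
  t = 5.0000: CF_t = 36.000000, DF = 0.874505, PV = 31.482193
  t = 5.5000: CF_t = 36.000000, DF = 0.862857, PV = 31.062844
  t = 6.0000: CF_t = 36.000000, DF = 0.851363, PV = 30.649082
  t = 6.5000: CF_t = 36.000000, DF = 0.840023, PV = 30.240830
  t = 7.0000: CF_t = 1036.000000, DF = 0.828834, PV = 858.671825
Price P = sum_t PV_t = 1285.276987
Convexity numerator sum_t t*(t + 1/m) * CF_t / (1+y/m)^(m*t + 2):
  t = 0.5000: term = 17.290249
  t = 1.0000: term = 51.179819
  t = 1.5000: term = 100.996190
  t = 2.0000: term = 166.084838
  t = 2.5000: term = 245.808838
  t = 3.0000: term = 339.548468
  t = 3.5000: term = 446.700830
  t = 4.0000: term = 566.679465
  t = 4.5000: term = 698.913993
  t = 5.0000: term = 842.849742
  t = 5.5000: term = 997.947401
  t = 6.0000: term = 1163.682667
  t = 6.5000: term = 1339.545908
  t = 7.0000: term = 43887.314856
Convexity = (1/P) * sum = 50864.543263 / 1285.276987 = 39.574772

Answer: Convexity = 39.5748
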